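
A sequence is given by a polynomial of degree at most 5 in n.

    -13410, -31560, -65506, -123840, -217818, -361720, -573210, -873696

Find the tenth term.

-1848168

Δ: -18150 , -33946 , -58334 , -93978 , -143902 , -211490 , -300486
Δ²: -15796 , -24388 , -35644 , -49924 , -67588 , -88996
Δ³: -8592 , -11256 , -14280 , -17664 , -21408
Δ⁴: -2664 , -3024 , -3384 , -3744
Δ⁵: -360 , -360 , -360
The fifth differences are constant (-360).
-3744 − 360 = -4104;  -21408 − 4104 = -25512;  -88996 − 25512 = -114508;  -300486 − 114508 = -414994;  -873696 − 414994 = -1288690
-4104 − 360 = -4464;  -25512 − 4464 = -29976;  -114508 − 29976 = -144484;  -414994 − 144484 = -559478;  -1288690 − 559478 = -1848168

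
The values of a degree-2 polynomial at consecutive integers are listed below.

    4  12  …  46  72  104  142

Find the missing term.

Using the last 4 terms:
First differences: 26  32  38
Second differences: 6  6
Constant second difference = 6.
Extend backward: 26 − 6 = 20;  46 − 20 = 26

26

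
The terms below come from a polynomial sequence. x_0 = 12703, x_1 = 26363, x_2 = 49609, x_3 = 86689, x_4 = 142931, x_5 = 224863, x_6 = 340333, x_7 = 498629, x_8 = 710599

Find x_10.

1347473

13660  23246  37080  56242  81932  115470  158296  211970
9586  13834  19162  25690  33538  42826  53674
4248  5328  6528  7848  9288  10848
1080  1200  1320  1440  1560
120  120  120  120
Constant fifth difference = 120, so extend:
1560 + 120 = 1680;  10848 + 1680 = 12528;  53674 + 12528 = 66202;  211970 + 66202 = 278172;  710599 + 278172 = 988771
1680 + 120 = 1800;  12528 + 1800 = 14328;  66202 + 14328 = 80530;  278172 + 80530 = 358702;  988771 + 358702 = 1347473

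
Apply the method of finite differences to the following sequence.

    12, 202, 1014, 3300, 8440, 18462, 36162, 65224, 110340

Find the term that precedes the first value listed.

D1: 190, 812, 2286, 5140, 10022, 17700, 29062, 45116
D2: 622, 1474, 2854, 4882, 7678, 11362, 16054
D3: 852, 1380, 2028, 2796, 3684, 4692
D4: 528, 648, 768, 888, 1008
D5: 120, 120, 120, 120
The fifth differences are constant at 120.
Work back: 528 − 120 = 408;  852 − 408 = 444;  622 − 444 = 178;  190 − 178 = 12;  12 − 12 = 0

0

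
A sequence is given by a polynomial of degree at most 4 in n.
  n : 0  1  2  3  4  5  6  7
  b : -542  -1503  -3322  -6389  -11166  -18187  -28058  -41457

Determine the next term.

D1: -961 , -1819 , -3067 , -4777 , -7021 , -9871 , -13399
D2: -858 , -1248 , -1710 , -2244 , -2850 , -3528
D3: -390 , -462 , -534 , -606 , -678
D4: -72 , -72 , -72 , -72
The fourth differences are constant (-72).
-678 − 72 = -750;  -3528 − 750 = -4278;  -13399 − 4278 = -17677;  -41457 − 17677 = -59134

-59134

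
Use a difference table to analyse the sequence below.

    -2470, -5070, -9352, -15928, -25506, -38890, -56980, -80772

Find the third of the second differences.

-3002

D1: -2600, -4282, -6576, -9578, -13384, -18090, -23792
D2: -1682, -2294, -3002, -3806, -4706, -5702
D3: -612, -708, -804, -900, -996
D4: -96, -96, -96, -96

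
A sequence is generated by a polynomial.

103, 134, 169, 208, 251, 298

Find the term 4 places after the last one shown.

526

D1: 31, 35, 39, 43, 47
D2: 4, 4, 4, 4
Constant second difference = 4, so extend:
47 + 4 = 51;  298 + 51 = 349
51 + 4 = 55;  349 + 55 = 404
55 + 4 = 59;  404 + 59 = 463
59 + 4 = 63;  463 + 63 = 526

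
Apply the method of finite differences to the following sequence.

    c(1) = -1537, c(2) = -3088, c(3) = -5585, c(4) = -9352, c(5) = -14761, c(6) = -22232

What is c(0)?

-656

-1551  -2497  -3767  -5409  -7471
-946  -1270  -1642  -2062
-324  -372  -420
-48  -48
The fourth differences are constant at -48.
Work back: -324 + 48 = -276;  -946 + 276 = -670;  -1551 + 670 = -881;  -1537 + 881 = -656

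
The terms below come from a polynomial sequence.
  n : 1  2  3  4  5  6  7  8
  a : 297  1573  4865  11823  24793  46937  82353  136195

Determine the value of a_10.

325773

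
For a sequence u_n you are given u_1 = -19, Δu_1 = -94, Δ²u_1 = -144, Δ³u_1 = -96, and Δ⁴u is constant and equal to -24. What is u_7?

Build the table forward from the leading diagonal:
D4: -24, -24, -24, -24, -24, -24, -24
D3: -96, -120, -144, -168, -192, -216, -240
D2: -144, -240, -360, -504, -672, -864, -1080
D1: -94, -238, -478, -838, -1342, -2014, -2878
u: -19, -113, -351, -829, -1667, -3009, -5023

-5023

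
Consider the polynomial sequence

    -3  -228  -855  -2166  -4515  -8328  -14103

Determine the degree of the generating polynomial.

D1: -225, -627, -1311, -2349, -3813, -5775
D2: -402, -684, -1038, -1464, -1962
D3: -282, -354, -426, -498
D4: -72, -72, -72
The fourth differences are constant, so the polynomial has degree 4.

4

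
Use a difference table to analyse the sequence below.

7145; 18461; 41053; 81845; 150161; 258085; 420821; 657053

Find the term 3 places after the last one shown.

11316, 22592, 40792, 68316, 107924, 162736, 236232
11276, 18200, 27524, 39608, 54812, 73496
6924, 9324, 12084, 15204, 18684
2400, 2760, 3120, 3480
360, 360, 360
Constant fifth difference = 360, so extend:
3480 + 360 = 3840;  18684 + 3840 = 22524;  73496 + 22524 = 96020;  236232 + 96020 = 332252;  657053 + 332252 = 989305
3840 + 360 = 4200;  22524 + 4200 = 26724;  96020 + 26724 = 122744;  332252 + 122744 = 454996;  989305 + 454996 = 1444301
4200 + 360 = 4560;  26724 + 4560 = 31284;  122744 + 31284 = 154028;  454996 + 154028 = 609024;  1444301 + 609024 = 2053325

2053325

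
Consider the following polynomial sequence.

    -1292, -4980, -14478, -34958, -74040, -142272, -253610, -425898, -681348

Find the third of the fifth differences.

-480

Δ: -3688, -9498, -20480, -39082, -68232, -111338, -172288, -255450
Δ²: -5810, -10982, -18602, -29150, -43106, -60950, -83162
Δ³: -5172, -7620, -10548, -13956, -17844, -22212
Δ⁴: -2448, -2928, -3408, -3888, -4368
Δ⁵: -480, -480, -480, -480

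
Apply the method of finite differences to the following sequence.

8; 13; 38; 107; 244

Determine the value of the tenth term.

2789

Δ: 5, 25, 69, 137
Δ²: 20, 44, 68
Δ³: 24, 24
Third differences constant at 24.
68 + 24 = 92;  137 + 92 = 229;  244 + 229 = 473
92 + 24 = 116;  229 + 116 = 345;  473 + 345 = 818
116 + 24 = 140;  345 + 140 = 485;  818 + 485 = 1303
140 + 24 = 164;  485 + 164 = 649;  1303 + 649 = 1952
164 + 24 = 188;  649 + 188 = 837;  1952 + 837 = 2789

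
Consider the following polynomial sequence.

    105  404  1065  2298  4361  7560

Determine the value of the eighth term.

299, 661, 1233, 2063, 3199
362, 572, 830, 1136
210, 258, 306
48, 48
Constant fourth difference = 48, so extend:
306 + 48 = 354;  1136 + 354 = 1490;  3199 + 1490 = 4689;  7560 + 4689 = 12249
354 + 48 = 402;  1490 + 402 = 1892;  4689 + 1892 = 6581;  12249 + 6581 = 18830

18830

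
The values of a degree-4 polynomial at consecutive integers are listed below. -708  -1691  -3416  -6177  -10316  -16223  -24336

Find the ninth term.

-49172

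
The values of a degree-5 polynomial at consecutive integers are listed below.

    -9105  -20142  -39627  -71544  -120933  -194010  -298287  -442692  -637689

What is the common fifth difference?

First differences: -11037, -19485, -31917, -49389, -73077, -104277, -144405, -194997
Second differences: -8448, -12432, -17472, -23688, -31200, -40128, -50592
Third differences: -3984, -5040, -6216, -7512, -8928, -10464
Fourth differences: -1056, -1176, -1296, -1416, -1536
Fifth differences: -120, -120, -120, -120

-120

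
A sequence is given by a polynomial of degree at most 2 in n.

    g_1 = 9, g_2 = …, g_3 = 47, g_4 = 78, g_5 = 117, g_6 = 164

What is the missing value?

Using the last 4 terms:
D1: 31, 39, 47
D2: 8, 8
Constant second difference = 8.
Extend backward: 31 − 8 = 23;  47 − 23 = 24

24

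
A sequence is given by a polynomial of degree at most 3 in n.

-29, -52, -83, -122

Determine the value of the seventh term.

D1: -23  -31  -39
D2: -8  -8
The second differences are constant (-8).
-39 − 8 = -47;  -122 − 47 = -169
-47 − 8 = -55;  -169 − 55 = -224
-55 − 8 = -63;  -224 − 63 = -287

-287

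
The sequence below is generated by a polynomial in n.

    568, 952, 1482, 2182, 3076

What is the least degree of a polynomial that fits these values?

3

First differences: 384, 530, 700, 894
Second differences: 146, 170, 194
Third differences: 24, 24
The third differences are constant, so the polynomial has degree 3.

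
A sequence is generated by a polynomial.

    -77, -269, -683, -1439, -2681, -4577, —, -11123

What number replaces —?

Using the first 6 terms:
Δ: -192  -414  -756  -1242  -1896
Δ²: -222  -342  -486  -654
Δ³: -120  -144  -168
Δ⁴: -24  -24
Constant fourth difference = -24.
Extend forward: -168 − 24 = -192;  -654 − 192 = -846;  -1896 − 846 = -2742;  -4577 − 2742 = -7319

-7319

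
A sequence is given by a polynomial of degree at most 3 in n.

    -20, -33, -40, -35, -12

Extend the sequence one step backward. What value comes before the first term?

Δ: -13  -7  5  23
Δ²: 6  12  18
Δ³: 6  6
The third differences are constant at 6.
Work back: 6 − 6 = 0;  -13 + 0 = -13;  -20 + 13 = -7

-7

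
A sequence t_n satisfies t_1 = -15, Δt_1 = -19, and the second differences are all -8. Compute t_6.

-190

Build the table forward from the leading diagonal:
Second differences: -8  -8  -8  -8  -8  -8
First differences: -19  -27  -35  -43  -51  -59
t: -15  -34  -61  -96  -139  -190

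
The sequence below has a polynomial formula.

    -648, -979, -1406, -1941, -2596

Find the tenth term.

Δ: -331 , -427 , -535 , -655
Δ²: -96 , -108 , -120
Δ³: -12 , -12
Constant third difference = -12, so extend:
-120 − 12 = -132;  -655 − 132 = -787;  -2596 − 787 = -3383
-132 − 12 = -144;  -787 − 144 = -931;  -3383 − 931 = -4314
-144 − 12 = -156;  -931 − 156 = -1087;  -4314 − 1087 = -5401
-156 − 12 = -168;  -1087 − 168 = -1255;  -5401 − 1255 = -6656
-168 − 12 = -180;  -1255 − 180 = -1435;  -6656 − 1435 = -8091

-8091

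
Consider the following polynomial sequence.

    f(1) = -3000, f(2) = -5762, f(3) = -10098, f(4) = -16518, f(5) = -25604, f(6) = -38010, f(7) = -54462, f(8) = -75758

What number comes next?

-102768

-2762, -4336, -6420, -9086, -12406, -16452, -21296
-1574, -2084, -2666, -3320, -4046, -4844
-510, -582, -654, -726, -798
-72, -72, -72, -72
Constant fourth difference = -72, so extend:
-798 − 72 = -870;  -4844 − 870 = -5714;  -21296 − 5714 = -27010;  -75758 − 27010 = -102768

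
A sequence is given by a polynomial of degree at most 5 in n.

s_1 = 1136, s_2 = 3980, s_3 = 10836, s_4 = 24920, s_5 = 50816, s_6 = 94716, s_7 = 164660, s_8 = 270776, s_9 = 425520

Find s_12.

1346040

Δ: 2844, 6856, 14084, 25896, 43900, 69944, 106116, 154744
Δ²: 4012, 7228, 11812, 18004, 26044, 36172, 48628
Δ³: 3216, 4584, 6192, 8040, 10128, 12456
Δ⁴: 1368, 1608, 1848, 2088, 2328
Δ⁵: 240, 240, 240, 240
Fifth differences constant at 240.
2328 + 240 = 2568;  12456 + 2568 = 15024;  48628 + 15024 = 63652;  154744 + 63652 = 218396;  425520 + 218396 = 643916
2568 + 240 = 2808;  15024 + 2808 = 17832;  63652 + 17832 = 81484;  218396 + 81484 = 299880;  643916 + 299880 = 943796
2808 + 240 = 3048;  17832 + 3048 = 20880;  81484 + 20880 = 102364;  299880 + 102364 = 402244;  943796 + 402244 = 1346040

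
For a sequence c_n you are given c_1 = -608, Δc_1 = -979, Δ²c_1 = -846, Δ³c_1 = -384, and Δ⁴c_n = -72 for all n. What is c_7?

-27932

Build the table forward from the leading diagonal:
Δ⁴: -72, -72, -72, -72, -72, -72, -72
Δ³: -384, -456, -528, -600, -672, -744, -816
Δ²: -846, -1230, -1686, -2214, -2814, -3486, -4230
Δ: -979, -1825, -3055, -4741, -6955, -9769, -13255
c: -608, -1587, -3412, -6467, -11208, -18163, -27932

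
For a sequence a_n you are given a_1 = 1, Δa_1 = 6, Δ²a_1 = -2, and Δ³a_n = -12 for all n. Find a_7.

-233

Build the table forward from the leading diagonal:
D3: -12, -12, -12, -12, -12, -12, -12
D2: -2, -14, -26, -38, -50, -62, -74
D1: 6, 4, -10, -36, -74, -124, -186
a: 1, 7, 11, 1, -35, -109, -233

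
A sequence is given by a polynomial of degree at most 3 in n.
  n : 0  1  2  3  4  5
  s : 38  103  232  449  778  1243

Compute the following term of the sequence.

1868

D1: 65 , 129 , 217 , 329 , 465
D2: 64 , 88 , 112 , 136
D3: 24 , 24 , 24
Constant third difference = 24, so extend:
136 + 24 = 160;  465 + 160 = 625;  1243 + 625 = 1868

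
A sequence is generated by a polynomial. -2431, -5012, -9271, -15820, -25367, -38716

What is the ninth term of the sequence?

First differences: -2581, -4259, -6549, -9547, -13349
Second differences: -1678, -2290, -2998, -3802
Third differences: -612, -708, -804
Fourth differences: -96, -96
The fourth differences are constant (-96).
-804 − 96 = -900;  -3802 − 900 = -4702;  -13349 − 4702 = -18051;  -38716 − 18051 = -56767
-900 − 96 = -996;  -4702 − 996 = -5698;  -18051 − 5698 = -23749;  -56767 − 23749 = -80516
-996 − 96 = -1092;  -5698 − 1092 = -6790;  -23749 − 6790 = -30539;  -80516 − 30539 = -111055

-111055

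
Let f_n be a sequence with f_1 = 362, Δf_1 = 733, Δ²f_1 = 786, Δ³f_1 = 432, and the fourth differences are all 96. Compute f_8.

40479

Build the table forward from the leading diagonal:
D4: 96, 96, 96, 96, 96, 96, 96, 96
D3: 432, 528, 624, 720, 816, 912, 1008, 1104
D2: 786, 1218, 1746, 2370, 3090, 3906, 4818, 5826
D1: 733, 1519, 2737, 4483, 6853, 9943, 13849, 18667
f: 362, 1095, 2614, 5351, 9834, 16687, 26630, 40479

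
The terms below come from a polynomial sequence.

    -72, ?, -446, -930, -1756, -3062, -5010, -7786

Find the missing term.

Using the last 6 terms:
First differences: -484, -826, -1306, -1948, -2776
Second differences: -342, -480, -642, -828
Third differences: -138, -162, -186
Fourth differences: -24, -24
Constant fourth difference = -24.
Extend backward: -138 + 24 = -114;  -342 + 114 = -228;  -484 + 228 = -256;  -446 + 256 = -190

-190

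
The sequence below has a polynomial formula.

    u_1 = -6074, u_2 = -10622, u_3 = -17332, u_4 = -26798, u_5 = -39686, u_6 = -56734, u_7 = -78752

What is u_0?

D1: -4548, -6710, -9466, -12888, -17048, -22018
D2: -2162, -2756, -3422, -4160, -4970
D3: -594, -666, -738, -810
D4: -72, -72, -72
The fourth differences are constant at -72.
Work back: -594 + 72 = -522;  -2162 + 522 = -1640;  -4548 + 1640 = -2908;  -6074 + 2908 = -3166

-3166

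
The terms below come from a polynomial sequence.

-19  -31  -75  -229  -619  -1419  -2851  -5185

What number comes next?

-8739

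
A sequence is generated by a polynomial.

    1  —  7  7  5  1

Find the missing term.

5

Using the last 4 terms:
Δ: 0, -2, -4
Δ²: -2, -2
Constant second difference = -2.
Extend backward: 0 + 2 = 2;  7 − 2 = 5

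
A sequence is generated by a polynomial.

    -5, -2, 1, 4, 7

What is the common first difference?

3

First differences: 3, 3, 3, 3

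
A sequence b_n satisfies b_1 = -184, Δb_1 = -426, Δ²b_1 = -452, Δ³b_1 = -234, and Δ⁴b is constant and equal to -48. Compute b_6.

-9414

Build the table forward from the leading diagonal:
D4: -48  -48  -48  -48  -48  -48
D3: -234  -282  -330  -378  -426  -474
D2: -452  -686  -968  -1298  -1676  -2102
D1: -426  -878  -1564  -2532  -3830  -5506
b: -184  -610  -1488  -3052  -5584  -9414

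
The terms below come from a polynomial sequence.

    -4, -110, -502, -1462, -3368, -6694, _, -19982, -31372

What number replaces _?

-12010

Using the first 6 terms:
D1: -106  -392  -960  -1906  -3326
D2: -286  -568  -946  -1420
D3: -282  -378  -474
D4: -96  -96
Constant fourth difference = -96.
Extend forward: -474 − 96 = -570;  -1420 − 570 = -1990;  -3326 − 1990 = -5316;  -6694 − 5316 = -12010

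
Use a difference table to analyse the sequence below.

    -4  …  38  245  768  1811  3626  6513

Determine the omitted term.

Using the last 6 terms:
Δ: 207  523  1043  1815  2887
Δ²: 316  520  772  1072
Δ³: 204  252  300
Δ⁴: 48  48
Constant fourth difference = 48.
Extend backward: 204 − 48 = 156;  316 − 156 = 160;  207 − 160 = 47;  38 − 47 = -9

-9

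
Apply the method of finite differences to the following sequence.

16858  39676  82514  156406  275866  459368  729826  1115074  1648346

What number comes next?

22818, 42838, 73892, 119460, 183502, 270458, 385248, 533272
20020, 31054, 45568, 64042, 86956, 114790, 148024
11034, 14514, 18474, 22914, 27834, 33234
3480, 3960, 4440, 4920, 5400
480, 480, 480, 480
The fifth differences are constant (480).
5400 + 480 = 5880;  33234 + 5880 = 39114;  148024 + 39114 = 187138;  533272 + 187138 = 720410;  1648346 + 720410 = 2368756

2368756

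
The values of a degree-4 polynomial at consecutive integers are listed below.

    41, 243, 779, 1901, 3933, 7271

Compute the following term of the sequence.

12383

First differences: 202, 536, 1122, 2032, 3338
Second differences: 334, 586, 910, 1306
Third differences: 252, 324, 396
Fourth differences: 72, 72
Constant fourth difference = 72, so extend:
396 + 72 = 468;  1306 + 468 = 1774;  3338 + 1774 = 5112;  7271 + 5112 = 12383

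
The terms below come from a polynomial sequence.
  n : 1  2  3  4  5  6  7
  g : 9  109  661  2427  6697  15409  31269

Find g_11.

100 , 552 , 1766 , 4270 , 8712 , 15860
452 , 1214 , 2504 , 4442 , 7148
762 , 1290 , 1938 , 2706
528 , 648 , 768
120 , 120
Constant fifth difference = 120, so extend:
768 + 120 = 888;  2706 + 888 = 3594;  7148 + 3594 = 10742;  15860 + 10742 = 26602;  31269 + 26602 = 57871
888 + 120 = 1008;  3594 + 1008 = 4602;  10742 + 4602 = 15344;  26602 + 15344 = 41946;  57871 + 41946 = 99817
1008 + 120 = 1128;  4602 + 1128 = 5730;  15344 + 5730 = 21074;  41946 + 21074 = 63020;  99817 + 63020 = 162837
1128 + 120 = 1248;  5730 + 1248 = 6978;  21074 + 6978 = 28052;  63020 + 28052 = 91072;  162837 + 91072 = 253909

253909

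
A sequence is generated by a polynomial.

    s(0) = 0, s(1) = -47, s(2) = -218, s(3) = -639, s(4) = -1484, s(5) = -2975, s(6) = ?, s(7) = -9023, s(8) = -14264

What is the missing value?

-5382

Using the first 6 terms:
Δ: -47  -171  -421  -845  -1491
Δ²: -124  -250  -424  -646
Δ³: -126  -174  -222
Δ⁴: -48  -48
Constant fourth difference = -48.
Extend forward: -222 − 48 = -270;  -646 − 270 = -916;  -1491 − 916 = -2407;  -2975 − 2407 = -5382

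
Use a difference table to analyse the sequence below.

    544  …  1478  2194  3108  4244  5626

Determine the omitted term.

936

Using the last 5 terms:
716, 914, 1136, 1382
198, 222, 246
24, 24
Constant third difference = 24.
Extend backward: 198 − 24 = 174;  716 − 174 = 542;  1478 − 542 = 936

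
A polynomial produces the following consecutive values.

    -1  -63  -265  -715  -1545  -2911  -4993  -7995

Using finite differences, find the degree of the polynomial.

4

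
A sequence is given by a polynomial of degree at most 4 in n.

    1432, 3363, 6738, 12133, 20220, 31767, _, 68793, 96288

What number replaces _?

47638

Using the first 6 terms:
D1: 1931, 3375, 5395, 8087, 11547
D2: 1444, 2020, 2692, 3460
D3: 576, 672, 768
D4: 96, 96
Constant fourth difference = 96.
Extend forward: 768 + 96 = 864;  3460 + 864 = 4324;  11547 + 4324 = 15871;  31767 + 15871 = 47638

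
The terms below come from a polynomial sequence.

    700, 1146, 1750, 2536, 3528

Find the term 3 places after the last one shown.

7980

446, 604, 786, 992
158, 182, 206
24, 24
Third differences constant at 24.
206 + 24 = 230;  992 + 230 = 1222;  3528 + 1222 = 4750
230 + 24 = 254;  1222 + 254 = 1476;  4750 + 1476 = 6226
254 + 24 = 278;  1476 + 278 = 1754;  6226 + 1754 = 7980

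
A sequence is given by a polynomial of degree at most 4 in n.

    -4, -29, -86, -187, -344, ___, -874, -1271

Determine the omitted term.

-569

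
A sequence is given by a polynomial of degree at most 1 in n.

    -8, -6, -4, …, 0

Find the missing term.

Using the first 3 terms:
2  2
Constant first difference = 2.
Extend forward: -4 + 2 = -2

-2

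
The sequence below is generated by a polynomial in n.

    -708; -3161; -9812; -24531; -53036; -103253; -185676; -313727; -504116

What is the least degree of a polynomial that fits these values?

5

-2453, -6651, -14719, -28505, -50217, -82423, -128051, -190389
-4198, -8068, -13786, -21712, -32206, -45628, -62338
-3870, -5718, -7926, -10494, -13422, -16710
-1848, -2208, -2568, -2928, -3288
-360, -360, -360, -360
The fifth differences are constant, so the polynomial has degree 5.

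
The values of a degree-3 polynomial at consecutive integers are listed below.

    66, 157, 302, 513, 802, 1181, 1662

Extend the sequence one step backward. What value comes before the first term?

17

Δ: 91  145  211  289  379  481
Δ²: 54  66  78  90  102
Δ³: 12  12  12  12
The third differences are constant at 12.
Work back: 54 − 12 = 42;  91 − 42 = 49;  66 − 49 = 17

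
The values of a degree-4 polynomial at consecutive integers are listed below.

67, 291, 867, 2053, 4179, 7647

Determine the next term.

12931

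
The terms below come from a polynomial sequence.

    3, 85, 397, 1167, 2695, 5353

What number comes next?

9585

First differences: 82 , 312 , 770 , 1528 , 2658
Second differences: 230 , 458 , 758 , 1130
Third differences: 228 , 300 , 372
Fourth differences: 72 , 72
Constant fourth difference = 72, so extend:
372 + 72 = 444;  1130 + 444 = 1574;  2658 + 1574 = 4232;  5353 + 4232 = 9585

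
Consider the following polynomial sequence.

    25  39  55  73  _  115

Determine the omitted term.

93

Using the first 4 terms:
D1: 14, 16, 18
D2: 2, 2
Constant second difference = 2.
Extend forward: 18 + 2 = 20;  73 + 20 = 93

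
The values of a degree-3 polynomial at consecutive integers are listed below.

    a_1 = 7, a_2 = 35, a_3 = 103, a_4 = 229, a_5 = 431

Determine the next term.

727

28  68  126  202
40  58  76
18  18
Constant third difference = 18, so extend:
76 + 18 = 94;  202 + 94 = 296;  431 + 296 = 727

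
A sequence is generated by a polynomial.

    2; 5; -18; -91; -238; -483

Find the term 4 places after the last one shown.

Δ: 3  -23  -73  -147  -245
Δ²: -26  -50  -74  -98
Δ³: -24  -24  -24
The third differences are constant (-24).
-98 − 24 = -122;  -245 − 122 = -367;  -483 − 367 = -850
-122 − 24 = -146;  -367 − 146 = -513;  -850 − 513 = -1363
-146 − 24 = -170;  -513 − 170 = -683;  -1363 − 683 = -2046
-170 − 24 = -194;  -683 − 194 = -877;  -2046 − 877 = -2923

-2923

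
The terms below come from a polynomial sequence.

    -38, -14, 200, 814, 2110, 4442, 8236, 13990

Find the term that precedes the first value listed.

-10

Δ: 24, 214, 614, 1296, 2332, 3794, 5754
Δ²: 190, 400, 682, 1036, 1462, 1960
Δ³: 210, 282, 354, 426, 498
Δ⁴: 72, 72, 72, 72
The fourth differences are constant at 72.
Work back: 210 − 72 = 138;  190 − 138 = 52;  24 − 52 = -28;  -38 + 28 = -10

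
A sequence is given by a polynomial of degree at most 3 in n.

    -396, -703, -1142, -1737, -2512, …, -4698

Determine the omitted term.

-3491

Using the first 5 terms:
First differences: -307  -439  -595  -775
Second differences: -132  -156  -180
Third differences: -24  -24
Constant third difference = -24.
Extend forward: -180 − 24 = -204;  -775 − 204 = -979;  -2512 − 979 = -3491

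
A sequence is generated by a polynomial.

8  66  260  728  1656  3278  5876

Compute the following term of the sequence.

9780

Δ: 58, 194, 468, 928, 1622, 2598
Δ²: 136, 274, 460, 694, 976
Δ³: 138, 186, 234, 282
Δ⁴: 48, 48, 48
Fourth differences constant at 48.
282 + 48 = 330;  976 + 330 = 1306;  2598 + 1306 = 3904;  5876 + 3904 = 9780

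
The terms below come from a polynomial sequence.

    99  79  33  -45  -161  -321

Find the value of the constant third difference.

-6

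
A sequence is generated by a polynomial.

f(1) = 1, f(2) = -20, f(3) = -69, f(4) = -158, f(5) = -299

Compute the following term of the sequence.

-504

Δ: -21  -49  -89  -141
Δ²: -28  -40  -52
Δ³: -12  -12
Constant third difference = -12, so extend:
-52 − 12 = -64;  -141 − 64 = -205;  -299 − 205 = -504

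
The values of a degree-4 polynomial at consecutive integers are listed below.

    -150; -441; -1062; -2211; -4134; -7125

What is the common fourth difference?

-48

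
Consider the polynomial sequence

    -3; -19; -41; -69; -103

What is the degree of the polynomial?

-16, -22, -28, -34
-6, -6, -6
The second differences are constant, so the polynomial has degree 2.

2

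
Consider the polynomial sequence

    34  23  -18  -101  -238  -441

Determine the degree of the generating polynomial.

3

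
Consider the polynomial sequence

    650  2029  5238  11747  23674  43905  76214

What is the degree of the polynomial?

1379, 3209, 6509, 11927, 20231, 32309
1830, 3300, 5418, 8304, 12078
1470, 2118, 2886, 3774
648, 768, 888
120, 120
The fifth differences are constant, so the polynomial has degree 5.

5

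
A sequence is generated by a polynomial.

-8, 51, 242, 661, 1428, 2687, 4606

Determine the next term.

7377

Δ: 59 , 191 , 419 , 767 , 1259 , 1919
Δ²: 132 , 228 , 348 , 492 , 660
Δ³: 96 , 120 , 144 , 168
Δ⁴: 24 , 24 , 24
Fourth differences constant at 24.
168 + 24 = 192;  660 + 192 = 852;  1919 + 852 = 2771;  4606 + 2771 = 7377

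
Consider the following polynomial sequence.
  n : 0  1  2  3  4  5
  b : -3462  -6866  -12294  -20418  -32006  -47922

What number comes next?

-69126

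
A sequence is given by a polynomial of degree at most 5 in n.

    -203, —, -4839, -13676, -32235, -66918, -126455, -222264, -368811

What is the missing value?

Using the last 7 terms:
Δ: -8837  -18559  -34683  -59537  -95809  -146547
Δ²: -9722  -16124  -24854  -36272  -50738
Δ³: -6402  -8730  -11418  -14466
Δ⁴: -2328  -2688  -3048
Δ⁵: -360  -360
Constant fifth difference = -360.
Extend backward: -2328 + 360 = -1968;  -6402 + 1968 = -4434;  -9722 + 4434 = -5288;  -8837 + 5288 = -3549;  -4839 + 3549 = -1290

-1290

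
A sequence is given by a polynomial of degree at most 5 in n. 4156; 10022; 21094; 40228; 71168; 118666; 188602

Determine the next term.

First differences: 5866, 11072, 19134, 30940, 47498, 69936
Second differences: 5206, 8062, 11806, 16558, 22438
Third differences: 2856, 3744, 4752, 5880
Fourth differences: 888, 1008, 1128
Fifth differences: 120, 120
The fifth differences are constant (120).
1128 + 120 = 1248;  5880 + 1248 = 7128;  22438 + 7128 = 29566;  69936 + 29566 = 99502;  188602 + 99502 = 288104

288104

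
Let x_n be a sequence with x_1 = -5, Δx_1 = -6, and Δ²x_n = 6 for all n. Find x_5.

7

Build the table forward from the leading diagonal:
D2: 6, 6, 6, 6, 6
D1: -6, 0, 6, 12, 18
x: -5, -11, -11, -5, 7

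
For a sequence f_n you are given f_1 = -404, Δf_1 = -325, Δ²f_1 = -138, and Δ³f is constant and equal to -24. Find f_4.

Build the table forward from the leading diagonal:
Third differences: -24, -24, -24, -24
Second differences: -138, -162, -186, -210
First differences: -325, -463, -625, -811
f: -404, -729, -1192, -1817

-1817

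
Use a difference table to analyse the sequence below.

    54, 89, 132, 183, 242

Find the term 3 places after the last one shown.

467

D1: 35, 43, 51, 59
D2: 8, 8, 8
Constant second difference = 8, so extend:
59 + 8 = 67;  242 + 67 = 309
67 + 8 = 75;  309 + 75 = 384
75 + 8 = 83;  384 + 83 = 467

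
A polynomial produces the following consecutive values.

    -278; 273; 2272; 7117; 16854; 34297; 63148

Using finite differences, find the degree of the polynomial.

5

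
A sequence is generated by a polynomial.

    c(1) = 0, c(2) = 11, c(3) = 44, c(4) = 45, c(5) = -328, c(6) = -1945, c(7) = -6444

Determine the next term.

-16471

Δ: 11, 33, 1, -373, -1617, -4499
Δ²: 22, -32, -374, -1244, -2882
Δ³: -54, -342, -870, -1638
Δ⁴: -288, -528, -768
Δ⁵: -240, -240
Fifth differences constant at -240.
-768 − 240 = -1008;  -1638 − 1008 = -2646;  -2882 − 2646 = -5528;  -4499 − 5528 = -10027;  -6444 − 10027 = -16471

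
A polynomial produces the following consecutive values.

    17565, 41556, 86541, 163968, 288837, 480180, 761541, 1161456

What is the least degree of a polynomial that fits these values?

5

First differences: 23991, 44985, 77427, 124869, 191343, 281361, 399915
Second differences: 20994, 32442, 47442, 66474, 90018, 118554
Third differences: 11448, 15000, 19032, 23544, 28536
Fourth differences: 3552, 4032, 4512, 4992
Fifth differences: 480, 480, 480
The fifth differences are constant, so the polynomial has degree 5.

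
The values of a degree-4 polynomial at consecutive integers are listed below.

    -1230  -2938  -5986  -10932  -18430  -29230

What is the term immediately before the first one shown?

D1: -1708  -3048  -4946  -7498  -10800
D2: -1340  -1898  -2552  -3302
D3: -558  -654  -750
D4: -96  -96
The fourth differences are constant at -96.
Work back: -558 + 96 = -462;  -1340 + 462 = -878;  -1708 + 878 = -830;  -1230 + 830 = -400

-400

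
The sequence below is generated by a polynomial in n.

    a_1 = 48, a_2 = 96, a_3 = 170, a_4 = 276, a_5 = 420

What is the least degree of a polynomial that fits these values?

3

D1: 48, 74, 106, 144
D2: 26, 32, 38
D3: 6, 6
The third differences are constant, so the polynomial has degree 3.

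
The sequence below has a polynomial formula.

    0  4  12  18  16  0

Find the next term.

D1: 4 , 8 , 6 , -2 , -16
D2: 4 , -2 , -8 , -14
D3: -6 , -6 , -6
The third differences are constant (-6).
-14 − 6 = -20;  -16 − 20 = -36;  0 − 36 = -36

-36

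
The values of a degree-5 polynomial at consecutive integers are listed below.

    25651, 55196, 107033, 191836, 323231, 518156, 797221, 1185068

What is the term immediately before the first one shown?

10316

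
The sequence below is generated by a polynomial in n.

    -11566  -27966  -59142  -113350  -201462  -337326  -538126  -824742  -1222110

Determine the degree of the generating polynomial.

5

D1: -16400, -31176, -54208, -88112, -135864, -200800, -286616, -397368
D2: -14776, -23032, -33904, -47752, -64936, -85816, -110752
D3: -8256, -10872, -13848, -17184, -20880, -24936
D4: -2616, -2976, -3336, -3696, -4056
D5: -360, -360, -360, -360
The fifth differences are constant, so the polynomial has degree 5.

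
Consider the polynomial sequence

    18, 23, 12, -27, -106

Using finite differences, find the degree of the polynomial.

3

First differences: 5, -11, -39, -79
Second differences: -16, -28, -40
Third differences: -12, -12
The third differences are constant, so the polynomial has degree 3.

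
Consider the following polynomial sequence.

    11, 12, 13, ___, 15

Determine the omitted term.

14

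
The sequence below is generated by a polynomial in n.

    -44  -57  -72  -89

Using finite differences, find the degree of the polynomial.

2

-13, -15, -17
-2, -2
The second differences are constant, so the polynomial has degree 2.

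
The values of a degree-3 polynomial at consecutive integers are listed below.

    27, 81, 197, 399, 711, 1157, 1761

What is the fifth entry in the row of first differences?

446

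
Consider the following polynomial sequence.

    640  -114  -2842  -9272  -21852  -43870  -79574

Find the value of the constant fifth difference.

First differences: -754, -2728, -6430, -12580, -22018, -35704
Second differences: -1974, -3702, -6150, -9438, -13686
Third differences: -1728, -2448, -3288, -4248
Fourth differences: -720, -840, -960
Fifth differences: -120, -120

-120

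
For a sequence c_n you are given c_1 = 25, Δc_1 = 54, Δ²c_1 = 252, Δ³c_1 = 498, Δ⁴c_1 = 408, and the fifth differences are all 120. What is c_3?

385

Build the table forward from the leading diagonal:
Fifth differences: 120  120  120
Fourth differences: 408  528  648
Third differences: 498  906  1434
Second differences: 252  750  1656
First differences: 54  306  1056
c: 25  79  385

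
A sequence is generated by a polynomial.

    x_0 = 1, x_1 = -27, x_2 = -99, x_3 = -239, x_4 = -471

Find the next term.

-819

D1: -28 , -72 , -140 , -232
D2: -44 , -68 , -92
D3: -24 , -24
The third differences are constant (-24).
-92 − 24 = -116;  -232 − 116 = -348;  -471 − 348 = -819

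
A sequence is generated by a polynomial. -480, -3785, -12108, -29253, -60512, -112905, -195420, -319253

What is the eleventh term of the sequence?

Δ: -3305, -8323, -17145, -31259, -52393, -82515, -123833
Δ²: -5018, -8822, -14114, -21134, -30122, -41318
Δ³: -3804, -5292, -7020, -8988, -11196
Δ⁴: -1488, -1728, -1968, -2208
Δ⁵: -240, -240, -240
Constant fifth difference = -240, so extend:
-2208 − 240 = -2448;  -11196 − 2448 = -13644;  -41318 − 13644 = -54962;  -123833 − 54962 = -178795;  -319253 − 178795 = -498048
-2448 − 240 = -2688;  -13644 − 2688 = -16332;  -54962 − 16332 = -71294;  -178795 − 71294 = -250089;  -498048 − 250089 = -748137
-2688 − 240 = -2928;  -16332 − 2928 = -19260;  -71294 − 19260 = -90554;  -250089 − 90554 = -340643;  -748137 − 340643 = -1088780

-1088780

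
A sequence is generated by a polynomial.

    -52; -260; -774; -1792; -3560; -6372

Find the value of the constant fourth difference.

First differences: -208, -514, -1018, -1768, -2812
Second differences: -306, -504, -750, -1044
Third differences: -198, -246, -294
Fourth differences: -48, -48

-48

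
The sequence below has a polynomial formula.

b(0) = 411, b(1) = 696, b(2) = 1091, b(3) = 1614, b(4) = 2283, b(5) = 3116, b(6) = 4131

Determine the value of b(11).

285, 395, 523, 669, 833, 1015
110, 128, 146, 164, 182
18, 18, 18, 18
The third differences are constant (18).
182 + 18 = 200;  1015 + 200 = 1215;  4131 + 1215 = 5346
200 + 18 = 218;  1215 + 218 = 1433;  5346 + 1433 = 6779
218 + 18 = 236;  1433 + 236 = 1669;  6779 + 1669 = 8448
236 + 18 = 254;  1669 + 254 = 1923;  8448 + 1923 = 10371
254 + 18 = 272;  1923 + 272 = 2195;  10371 + 2195 = 12566

12566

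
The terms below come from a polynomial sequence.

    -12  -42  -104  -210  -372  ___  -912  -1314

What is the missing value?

-602

Using the first 5 terms:
First differences: -30, -62, -106, -162
Second differences: -32, -44, -56
Third differences: -12, -12
Constant third difference = -12.
Extend forward: -56 − 12 = -68;  -162 − 68 = -230;  -372 − 230 = -602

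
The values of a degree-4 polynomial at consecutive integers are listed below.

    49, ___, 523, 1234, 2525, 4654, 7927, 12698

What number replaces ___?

182

Using the last 6 terms:
D1: 711, 1291, 2129, 3273, 4771
D2: 580, 838, 1144, 1498
D3: 258, 306, 354
D4: 48, 48
Constant fourth difference = 48.
Extend backward: 258 − 48 = 210;  580 − 210 = 370;  711 − 370 = 341;  523 − 341 = 182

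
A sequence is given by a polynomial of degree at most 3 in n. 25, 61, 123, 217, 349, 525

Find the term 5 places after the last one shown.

36, 62, 94, 132, 176
26, 32, 38, 44
6, 6, 6
Constant third difference = 6, so extend:
44 + 6 = 50;  176 + 50 = 226;  525 + 226 = 751
50 + 6 = 56;  226 + 56 = 282;  751 + 282 = 1033
56 + 6 = 62;  282 + 62 = 344;  1033 + 344 = 1377
62 + 6 = 68;  344 + 68 = 412;  1377 + 412 = 1789
68 + 6 = 74;  412 + 74 = 486;  1789 + 486 = 2275

2275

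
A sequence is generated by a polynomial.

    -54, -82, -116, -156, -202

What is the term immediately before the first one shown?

D1: -28  -34  -40  -46
D2: -6  -6  -6
The second differences are constant at -6.
Work back: -28 + 6 = -22;  -54 + 22 = -32

-32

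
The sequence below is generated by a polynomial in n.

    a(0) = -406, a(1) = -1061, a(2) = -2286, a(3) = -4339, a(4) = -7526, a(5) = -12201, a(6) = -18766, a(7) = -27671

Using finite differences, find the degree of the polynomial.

-655, -1225, -2053, -3187, -4675, -6565, -8905
-570, -828, -1134, -1488, -1890, -2340
-258, -306, -354, -402, -450
-48, -48, -48, -48
The fourth differences are constant, so the polynomial has degree 4.

4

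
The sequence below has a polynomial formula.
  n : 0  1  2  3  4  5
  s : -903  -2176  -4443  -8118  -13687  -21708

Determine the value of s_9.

-1273 , -2267 , -3675 , -5569 , -8021
-994 , -1408 , -1894 , -2452
-414 , -486 , -558
-72 , -72
The fourth differences are constant (-72).
-558 − 72 = -630;  -2452 − 630 = -3082;  -8021 − 3082 = -11103;  -21708 − 11103 = -32811
-630 − 72 = -702;  -3082 − 702 = -3784;  -11103 − 3784 = -14887;  -32811 − 14887 = -47698
-702 − 72 = -774;  -3784 − 774 = -4558;  -14887 − 4558 = -19445;  -47698 − 19445 = -67143
-774 − 72 = -846;  -4558 − 846 = -5404;  -19445 − 5404 = -24849;  -67143 − 24849 = -91992

-91992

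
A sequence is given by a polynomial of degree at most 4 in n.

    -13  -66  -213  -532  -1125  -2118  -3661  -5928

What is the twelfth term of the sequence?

-26556

First differences: -53, -147, -319, -593, -993, -1543, -2267
Second differences: -94, -172, -274, -400, -550, -724
Third differences: -78, -102, -126, -150, -174
Fourth differences: -24, -24, -24, -24
The fourth differences are constant (-24).
-174 − 24 = -198;  -724 − 198 = -922;  -2267 − 922 = -3189;  -5928 − 3189 = -9117
-198 − 24 = -222;  -922 − 222 = -1144;  -3189 − 1144 = -4333;  -9117 − 4333 = -13450
-222 − 24 = -246;  -1144 − 246 = -1390;  -4333 − 1390 = -5723;  -13450 − 5723 = -19173
-246 − 24 = -270;  -1390 − 270 = -1660;  -5723 − 1660 = -7383;  -19173 − 7383 = -26556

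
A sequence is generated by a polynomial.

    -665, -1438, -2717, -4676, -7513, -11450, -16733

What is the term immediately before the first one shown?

-248

D1: -773, -1279, -1959, -2837, -3937, -5283
D2: -506, -680, -878, -1100, -1346
D3: -174, -198, -222, -246
D4: -24, -24, -24
The fourth differences are constant at -24.
Work back: -174 + 24 = -150;  -506 + 150 = -356;  -773 + 356 = -417;  -665 + 417 = -248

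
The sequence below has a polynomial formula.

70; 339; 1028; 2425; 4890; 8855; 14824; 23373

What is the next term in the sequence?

35150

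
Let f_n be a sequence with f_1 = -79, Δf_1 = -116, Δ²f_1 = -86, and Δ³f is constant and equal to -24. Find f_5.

Build the table forward from the leading diagonal:
Third differences: -24, -24, -24, -24, -24
Second differences: -86, -110, -134, -158, -182
First differences: -116, -202, -312, -446, -604
f: -79, -195, -397, -709, -1155

-1155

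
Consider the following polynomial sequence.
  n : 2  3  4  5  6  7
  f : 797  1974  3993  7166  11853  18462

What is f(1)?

First differences: 1177  2019  3173  4687  6609
Second differences: 842  1154  1514  1922
Third differences: 312  360  408
Fourth differences: 48  48
The fourth differences are constant at 48.
Work back: 312 − 48 = 264;  842 − 264 = 578;  1177 − 578 = 599;  797 − 599 = 198

198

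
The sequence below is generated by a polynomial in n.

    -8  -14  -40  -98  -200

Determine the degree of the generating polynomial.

3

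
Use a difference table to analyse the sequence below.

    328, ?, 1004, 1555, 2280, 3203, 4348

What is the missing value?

603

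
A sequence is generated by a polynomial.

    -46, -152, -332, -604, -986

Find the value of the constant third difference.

Δ: -106, -180, -272, -382
Δ²: -74, -92, -110
Δ³: -18, -18

-18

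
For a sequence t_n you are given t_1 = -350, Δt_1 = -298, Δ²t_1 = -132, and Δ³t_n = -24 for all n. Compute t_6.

Build the table forward from the leading diagonal:
Δ³: -24, -24, -24, -24, -24, -24
Δ²: -132, -156, -180, -204, -228, -252
Δ: -298, -430, -586, -766, -970, -1198
t: -350, -648, -1078, -1664, -2430, -3400

-3400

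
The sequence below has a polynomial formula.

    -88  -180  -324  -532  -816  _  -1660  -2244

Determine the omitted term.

-1188

Using the first 5 terms:
D1: -92, -144, -208, -284
D2: -52, -64, -76
D3: -12, -12
Constant third difference = -12.
Extend forward: -76 − 12 = -88;  -284 − 88 = -372;  -816 − 372 = -1188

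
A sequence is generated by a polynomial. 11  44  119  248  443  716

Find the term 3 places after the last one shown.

33, 75, 129, 195, 273
42, 54, 66, 78
12, 12, 12
Constant third difference = 12, so extend:
78 + 12 = 90;  273 + 90 = 363;  716 + 363 = 1079
90 + 12 = 102;  363 + 102 = 465;  1079 + 465 = 1544
102 + 12 = 114;  465 + 114 = 579;  1544 + 579 = 2123

2123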